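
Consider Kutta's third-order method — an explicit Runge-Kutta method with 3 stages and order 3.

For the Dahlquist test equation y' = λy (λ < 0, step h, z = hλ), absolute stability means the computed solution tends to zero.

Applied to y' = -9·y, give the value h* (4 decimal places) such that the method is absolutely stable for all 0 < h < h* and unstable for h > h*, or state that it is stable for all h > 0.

On y'=λy, z=hλ:
  order 3, 3-stage ⇒ R(z)=1+z+z^2/2+z^3/6
  (e.g. R(-0.32)=0.72574, |R|=0.72574)

Solve |R(x)|<1 on ℝ⁻.
x=-0.32: |R|=0.7257
|R(-2.83)|=1.6031 |R(-2.32)|=0.7100 |R(-1.06)|=0.3033
Bisect:
  x_lo=-3.3332 |R|=2.9501  x_hi=-0.2087 |R|=0.8116
  mid=-1.77094 |R|=0.12850 →hi
  mid=-2.55206 |R|=1.06582 →lo
  mid=-2.16150 |R|=0.50857 →hi
  mid=-2.35678 |R|=0.76133 →hi
  mid=-2.45442 |R|=0.90664 →hi
  mid=-2.50324 |R|=0.98444 →hi
  mid=-2.52765 |R|=1.02467 →lo
  mid=-2.51544 |R|=1.00444 →lo
  ...
  [-2.51277,-2.51258] ⇒ x*=-2.5127
Stable set (-2.5127, 0).

(-2.5127,0); λ=-9 ⇒ h* = 0.2792.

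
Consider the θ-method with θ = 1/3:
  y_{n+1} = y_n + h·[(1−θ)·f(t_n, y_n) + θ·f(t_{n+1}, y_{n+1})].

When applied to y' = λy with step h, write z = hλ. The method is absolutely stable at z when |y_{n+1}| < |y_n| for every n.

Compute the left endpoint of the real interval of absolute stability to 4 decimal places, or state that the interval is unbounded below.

z* = -6.0000.

Test eqn y'=λy, z=hλ:
  y_{n+1} = y_n + z·[2/3·y_n + 1/3·y_{n+1}] ⇒ (1 − 1/3z)y_{n+1} = (1 + 2/3z)y_n
  ⇒ R(z) = (1 + 2/3z)/(1 − 1/3z).

Boundary: |R(x)|=1, x<0.
x=-0.41: |R|=0.6393
R=−1: 1+2/3x = −1+1/3x ⇒ -1/3x=2 ⇒ x=2/(-1/3)=-6.0000
Confirm numerically:
  x=-5.158: |R|=0.89679 <1
  x=-4.156: |R|=0.74231 <1
  x=-3.826: |R|=0.68151 <1
  x=-2.548: |R|=0.37779 <1
  x=-6.473: |R|=1.04993 >1
  x=-6.288: |R|=1.03101 >1
  x=-6.039: |R|=1.00431 >1
Stable set (-6.0000, 0).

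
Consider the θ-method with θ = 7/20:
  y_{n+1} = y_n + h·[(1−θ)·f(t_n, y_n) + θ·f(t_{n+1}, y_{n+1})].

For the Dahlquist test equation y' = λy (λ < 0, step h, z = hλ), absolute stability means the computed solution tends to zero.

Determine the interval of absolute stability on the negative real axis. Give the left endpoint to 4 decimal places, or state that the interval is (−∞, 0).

(-6.6667, 0).

On y'=λy, z=hλ:
  y_{n+1} = y_n + z·[13/20·y_n + 7/20·y_{n+1}] ⇒ (1 − 7/20z)y_{n+1} = (1 + 13/20z)y_n
  R(z) = (1 + 13/20z)/(1 − 7/20z).

Boundary: |R(x)|=1, x<0.
x=-1.43: |R|=0.0470
R=−1: 1+13/20x = −1+7/20x ⇒ -3/10x=2 ⇒ x=2/(-3/10)=-6.6667
Confirm numerically:
  x=-5.080: |R|=0.82865 <1
  x=-4.181: |R|=0.69728 <1
  x=-3.020: |R|=0.46816 <1
  x=-2.804: |R|=0.41516 <1
  x=-7.161: |R|=1.04229 >1
  x=-6.945: |R|=1.02434 >1
Stable set (-6.6667, 0).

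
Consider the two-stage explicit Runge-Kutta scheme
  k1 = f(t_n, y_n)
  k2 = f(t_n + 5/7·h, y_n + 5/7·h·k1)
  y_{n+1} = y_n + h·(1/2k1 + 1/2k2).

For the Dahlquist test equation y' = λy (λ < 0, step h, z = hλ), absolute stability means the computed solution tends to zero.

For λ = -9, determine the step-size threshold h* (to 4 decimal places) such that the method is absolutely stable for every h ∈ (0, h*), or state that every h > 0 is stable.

(-2.8000,0); λ=-9 ⇒ h* = (14/5)/9 = 0.3111.

On y'=λy, z=hλ:
  k1=λy_n ⇒ h·k1=z·y_n;  k2=λ(1+5/7z)y_n ⇒ h·k2=z(1+5/7z)y_n
  y_{n+1}/y_n = 1 + 1/2z + 1/2z(1+5/7z) = 1 + z + 5/14z²
  Hence R(z) = 1 + z + 5/14z².

Solve |R(x)|<1 on ℝ⁻.
x=-0.41: |R|=0.6500
R=1: x+5/14x²=0 ⇒ x=−14/5=-2.8000; min R=1−1/(4·5/14)=0.3000>−1
Confirm numerically:
  x=-2.599: |R|=0.81343 <1
  x=-2.279: |R|=0.57594 <1
  x=-1.711: |R|=0.33454 <1
  x=-1.483: |R|=0.30246 <1
  x=-2.859: |R|=1.06024 >1
  x=-2.833: |R|=1.03339 >1
Stable set (-2.8000, 0).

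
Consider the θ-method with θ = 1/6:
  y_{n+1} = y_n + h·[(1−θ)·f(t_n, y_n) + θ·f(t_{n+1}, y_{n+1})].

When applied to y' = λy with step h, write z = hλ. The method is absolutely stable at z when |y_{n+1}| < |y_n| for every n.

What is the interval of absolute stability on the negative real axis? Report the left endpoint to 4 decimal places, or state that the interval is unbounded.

z∈(-3.0000,0).

With y'=λy (z=hλ):
  y_{n+1} = y_n + z·[5/6·y_n + 1/6·y_{n+1}] ⇒ (1 − 1/6z)y_{n+1} = (1 + 5/6z)y_n
  ⇒ R(z) = (1 + 5/6z)/(1 − 1/6z).

Need |R(x)|<1, x<0.
x=-1.17: |R|=0.0209
R=−1: 1+5/6x = −1+1/6x ⇒ -2/3x=2 ⇒ x=2/(-2/3)=-3.0000
Confirm numerically:
  x=-2.770: |R|=0.89510 <1
  x=-1.453: |R|=0.16973 <1
  x=-1.214: |R|=0.00970 <1
  x=-3.315: |R|=1.13527 >1
  x=-3.165: |R|=1.07201 >1
  x=-3.075: |R|=1.03306 >1
So |R|<1 on (-3.0000, 0).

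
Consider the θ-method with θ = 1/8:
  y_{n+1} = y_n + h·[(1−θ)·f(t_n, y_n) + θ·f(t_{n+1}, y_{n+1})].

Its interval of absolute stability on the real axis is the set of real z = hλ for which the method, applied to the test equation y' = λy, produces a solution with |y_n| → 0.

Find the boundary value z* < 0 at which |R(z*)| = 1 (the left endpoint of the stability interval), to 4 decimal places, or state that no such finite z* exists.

left endpoint -2.6667.

Set f=λy, z=hλ:
  y_{n+1} = y_n + z·[7/8·y_n + 1/8·y_{n+1}] ⇒ (1 − 1/8z)y_{n+1} = (1 + 7/8z)y_n
  ⇒ R(z) = (1 + 7/8z)/(1 − 1/8z).

Solve |R(x)|<1 on ℝ⁻.
x=-1.54: |R|=0.2914
R=−1: 1+7/8x = −1+1/8x ⇒ -3/4x=2 ⇒ x=2/(-3/4)=-2.6667
Confirm numerically:
  x=-2.165: |R|=0.70389 <1
  x=-1.643: |R|=0.36306 <1
  x=-1.438: |R|=0.21890 <1
  x=-3.157: |R|=1.26369 >1
  x=-3.143: |R|=1.25648 >1
  x=-2.943: |R|=1.15151 >1
So |R|<1 on (-2.6667, 0).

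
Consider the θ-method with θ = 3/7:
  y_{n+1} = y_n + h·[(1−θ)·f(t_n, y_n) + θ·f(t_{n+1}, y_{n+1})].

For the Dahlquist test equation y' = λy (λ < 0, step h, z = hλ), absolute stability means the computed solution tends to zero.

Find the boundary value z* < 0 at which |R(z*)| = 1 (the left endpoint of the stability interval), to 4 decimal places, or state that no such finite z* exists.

Set f=λy, z=hλ:
  y_{n+1} = y_n + z·[4/7·y_n + 3/7·y_{n+1}] ⇒ (1 − 3/7z)y_{n+1} = (1 + 4/7z)y_n
  so R(z) = (1 + 4/7z)/(1 − 3/7z).

Solve |R(x)|<1 on ℝ⁻.
x=-1.15: |R|=0.2297
R=−1: 1+4/7x = −1+3/7x ⇒ -1/7x=2 ⇒ x=2/(-1/7)=-14.0000
Confirm numerically:
  x=-9.674: |R|=0.87991 <1
  x=-7.795: |R|=0.79579 <1
  x=-6.297: |R|=0.70248 <1
  x=-14.323: |R|=1.00646 >1
  x=-14.182: |R|=1.00367 >1
  x=-14.081: |R|=1.00164 >1
Interval (-14.0000, 0).

z* = -14.0000.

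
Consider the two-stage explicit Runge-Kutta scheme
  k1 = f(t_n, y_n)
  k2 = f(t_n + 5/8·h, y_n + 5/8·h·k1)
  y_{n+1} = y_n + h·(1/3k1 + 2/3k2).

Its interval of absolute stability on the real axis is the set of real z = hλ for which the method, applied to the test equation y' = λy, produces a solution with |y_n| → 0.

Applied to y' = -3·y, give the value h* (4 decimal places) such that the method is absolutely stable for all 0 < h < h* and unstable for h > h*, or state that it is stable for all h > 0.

(-2.4000,0); λ=-3 ⇒ h* = (12/5)/3 = 0.8000.

Set f=λy, z=hλ:
  k1=λy_n ⇒ h·k1=z·y_n;  k2=λ(1+5/8z)y_n ⇒ h·k2=z(1+5/8z)y_n
  y_{n+1}/y_n = 1 + 1/3z + 2/3z(1+5/8z) = 1 + z + 5/12z²
  Hence R(z) = 1 + z + 5/12z².

Need |R(x)|<1, x<0.
x=-0.49: |R|=0.6100
R=1: x+5/12x²=0 ⇒ x=−12/5=-2.4000; min R=1−1/(4·5/12)=0.4000>−1
Confirm numerically:
  x=-2.245: |R|=0.85501 <1
  x=-2.209: |R|=0.82420 <1
  x=-1.402: |R|=0.41700 <1
  x=-2.626: |R|=1.24728 >1
  x=-2.495: |R|=1.09876 >1
So |R|<1 on (-2.4000, 0).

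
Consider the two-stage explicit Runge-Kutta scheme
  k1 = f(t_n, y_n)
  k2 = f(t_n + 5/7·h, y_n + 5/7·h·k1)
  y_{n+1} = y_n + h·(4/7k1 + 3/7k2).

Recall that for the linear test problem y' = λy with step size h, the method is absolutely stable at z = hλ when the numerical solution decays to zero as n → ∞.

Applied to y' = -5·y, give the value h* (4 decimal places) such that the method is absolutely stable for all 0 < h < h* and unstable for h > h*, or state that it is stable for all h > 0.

(-3.2667,0); λ=-5 ⇒ h* = (49/15)/5 = 0.6533.

Set f=λy, z=hλ:
  k1=λy_n ⇒ h·k1=z·y_n;  k2=λ(1+5/7z)y_n ⇒ h·k2=z(1+5/7z)y_n
  y_{n+1}/y_n = 1 + 4/7z + 3/7z(1+5/7z) = 1 + z + 15/49z²
  so R(z) = 1 + z + 15/49z².

Boundary: |R(x)|=1, x<0.
x=-1.5: |R|=0.1888
R=1: x+15/49x²=0 ⇒ x=−49/15=-3.2667; min R=1−1/(4·15/49)=0.1833>−1
Confirm numerically:
  x=-3.077: |R|=0.82135 <1
  x=-2.565: |R|=0.44905 <1
  x=-1.431: |R|=0.19587 <1
  x=-3.616: |R|=1.38669 >1
  x=-3.488: |R|=1.23633 >1
  x=-3.418: |R|=1.15834 >1
Stable set (-3.2667, 0).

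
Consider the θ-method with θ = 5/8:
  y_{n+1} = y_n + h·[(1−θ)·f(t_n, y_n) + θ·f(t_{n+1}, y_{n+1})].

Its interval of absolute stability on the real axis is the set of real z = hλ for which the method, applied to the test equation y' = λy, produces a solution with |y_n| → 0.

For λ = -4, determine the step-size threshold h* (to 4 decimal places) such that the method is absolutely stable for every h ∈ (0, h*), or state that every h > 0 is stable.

With y'=λy (z=hλ):
  y_{n+1} = y_n + z·[3/8·y_n + 5/8·y_{n+1}] ⇒ (1 − 5/8z)y_{n+1} = (1 + 3/8z)y_n
  so R(z) = (1 + 3/8z)/(1 − 5/8z).

Boundary: |R(x)|=1, x<0.
x=-1.79: |R|=0.1552
x=-2: |R|=0.1111
x=-10: |R|=0.3793
x=-100: |R|=0.5748
θ=5/8≥1/2 ⇒ |1+3/8x|<|1−5/8x| ∀x<0 ⇒ interval (−∞,0).

unbounded; (−∞, 0). Any h>0 works for λ=-4.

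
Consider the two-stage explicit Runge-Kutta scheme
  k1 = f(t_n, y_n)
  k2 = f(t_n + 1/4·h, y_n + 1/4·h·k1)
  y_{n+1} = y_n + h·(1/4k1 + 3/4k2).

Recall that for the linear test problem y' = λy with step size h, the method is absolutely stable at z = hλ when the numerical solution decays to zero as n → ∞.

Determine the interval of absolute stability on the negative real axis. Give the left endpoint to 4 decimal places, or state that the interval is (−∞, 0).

(-5.3333, 0).

Test eqn y'=λy, z=hλ:
  k1=λy_n ⇒ h·k1=z·y_n;  k2=λ(1+1/4z)y_n ⇒ h·k2=z(1+1/4z)y_n
  y_{n+1}/y_n = 1 + 1/4z + 3/4z(1+1/4z) = 1 + z + 3/16z²
  ⇒ R(z) = 1 + z + 3/16z².

Need |R(x)|<1, x<0.
x=-1.15: |R|=0.0980
R=1: x+3/16x²=0 ⇒ x=−16/3=-5.3333; min R=1−1/(4·3/16)=-0.3333>−1
Confirm numerically:
  x=-5.262: |R|=0.92962 <1
  x=-3.822: |R|=0.08306 <1
  x=-2.180: |R|=0.28892 <1
  x=-5.898: |R|=1.62445 >1
  x=-5.617: |R|=1.29875 >1
  x=-5.376: |R|=1.04301 >1
So |R|<1 on (-5.3333, 0).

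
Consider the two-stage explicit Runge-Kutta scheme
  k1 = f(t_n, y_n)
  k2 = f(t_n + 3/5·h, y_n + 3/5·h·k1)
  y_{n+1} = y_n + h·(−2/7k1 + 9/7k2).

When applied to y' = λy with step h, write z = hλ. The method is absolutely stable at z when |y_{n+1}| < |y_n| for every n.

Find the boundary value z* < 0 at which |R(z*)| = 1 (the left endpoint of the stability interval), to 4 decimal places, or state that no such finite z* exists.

With y'=λy (z=hλ):
  k1=λy_n ⇒ h·k1=z·y_n;  k2=λ(1+3/5z)y_n ⇒ h·k2=z(1+3/5z)y_n
  y_{n+1}/y_n = 1 − 2/7z + 9/7z(1+3/5z) = 1 + z + 27/35z²
  R(z) = 1 + z + 27/35z².

Solve |R(x)|<1 on ℝ⁻.
x=-0.69: |R|=0.6773
R=1: x+27/35x²=0 ⇒ x=−35/27=-1.2963; min R=1−1/(4·27/35)=0.6759>−1
Confirm numerically:
  x=-1.265: |R|=0.96946 <1
  x=-1.077: |R|=0.81780 <1
  x=-0.839: |R|=0.70402 <1
  x=-0.530: |R|=0.68669 <1
  x=-1.806: |R|=1.71012 >1
  x=-1.417: |R|=1.13194 >1
Interval (-1.2963, 0).

z* = -1.2963.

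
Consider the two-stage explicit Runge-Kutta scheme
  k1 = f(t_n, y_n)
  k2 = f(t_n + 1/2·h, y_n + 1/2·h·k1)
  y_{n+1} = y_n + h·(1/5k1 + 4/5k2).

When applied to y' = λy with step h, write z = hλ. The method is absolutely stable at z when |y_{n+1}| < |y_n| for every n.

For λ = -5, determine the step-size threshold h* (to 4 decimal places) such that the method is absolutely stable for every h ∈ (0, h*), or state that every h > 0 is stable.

(-2.5000,0); λ=-5 ⇒ h* = (5/2)/5 = 0.5000.

On y'=λy, z=hλ:
  k1=λy_n ⇒ h·k1=z·y_n;  k2=λ(1+1/2z)y_n ⇒ h·k2=z(1+1/2z)y_n
  y_{n+1}/y_n = 1 + 1/5z + 4/5z(1+1/2z) = 1 + z + 2/5z²
  so R(z) = 1 + z + 2/5z².

Need |R(x)|<1, x<0.
x=-0.64: |R|=0.5238
R=1: x+2/5x²=0 ⇒ x=−5/2=-2.5000; min R=1−1/(4·2/5)=0.3750>−1
Confirm numerically:
  x=-2.352: |R|=0.86076 <1
  x=-1.390: |R|=0.38284 <1
  x=-1.094: |R|=0.38473 <1
  x=-1.001: |R|=0.39980 <1
  x=-2.991: |R|=1.58743 >1
  x=-2.803: |R|=1.33972 >1
  x=-2.670: |R|=1.18156 >1
Stable set (-2.5000, 0).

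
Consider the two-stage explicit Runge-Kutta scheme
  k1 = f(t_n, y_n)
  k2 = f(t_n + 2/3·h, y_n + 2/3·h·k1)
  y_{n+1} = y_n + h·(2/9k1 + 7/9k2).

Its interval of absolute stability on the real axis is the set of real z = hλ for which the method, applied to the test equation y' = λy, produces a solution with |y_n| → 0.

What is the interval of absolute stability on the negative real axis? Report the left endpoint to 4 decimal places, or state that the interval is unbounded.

On y'=λy, z=hλ:
  k1=λy_n ⇒ h·k1=z·y_n;  k2=λ(1+2/3z)y_n ⇒ h·k2=z(1+2/3z)y_n
  y_{n+1}/y_n = 1 + 2/9z + 7/9z(1+2/3z) = 1 + z + 14/27z²
  so R(z) = 1 + z + 14/27z².

Need |R(x)|<1, x<0.
x=-1.75: |R|=0.8380
R=1: x+14/27x²=0 ⇒ x=−27/14=-1.9286; min R=1−1/(4·14/27)=0.5179>−1
Confirm numerically:
  x=-1.864: |R|=0.93759 <1
  x=-1.599: |R|=0.72675 <1
  x=-1.075: |R|=0.52421 <1
  x=-0.841: |R|=0.52574 <1
  x=-2.160: |R|=1.25920 >1
  x=-1.953: |R|=1.02474 >1
So |R|<1 on (-1.9286, 0).

(-1.9286, 0).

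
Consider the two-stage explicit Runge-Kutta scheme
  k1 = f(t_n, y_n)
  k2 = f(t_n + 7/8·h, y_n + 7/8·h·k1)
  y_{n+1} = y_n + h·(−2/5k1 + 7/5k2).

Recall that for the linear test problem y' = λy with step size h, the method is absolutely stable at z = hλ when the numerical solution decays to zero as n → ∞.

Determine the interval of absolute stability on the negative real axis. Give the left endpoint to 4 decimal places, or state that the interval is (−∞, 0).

z∈(-0.8163,0).

Set f=λy, z=hλ:
  k1=λy_n ⇒ h·k1=z·y_n;  k2=λ(1+7/8z)y_n ⇒ h·k2=z(1+7/8z)y_n
  y_{n+1}/y_n = 1 − 2/5z + 7/5z(1+7/8z) = 1 + z + 49/40z²
  Hence R(z) = 1 + z + 49/40z².

Need |R(x)|<1, x<0.
x=-1.59: |R|=2.5069
R=1: x+49/40x²=0 ⇒ x=−40/49=-0.8163; min R=1−1/(4·49/40)=0.7959>−1
Confirm numerically:
  x=-0.712: |R|=0.90901 <1
  x=-0.632: |R|=0.85729 <1
  x=-0.624: |R|=0.85299 <1
  x=-0.350: |R|=0.80006 <1
  x=-1.356: |R|=1.89645 >1
  x=-1.190: |R|=1.54472 >1
  x=-1.085: |R|=1.35710 >1
So |R|<1 on (-0.8163, 0).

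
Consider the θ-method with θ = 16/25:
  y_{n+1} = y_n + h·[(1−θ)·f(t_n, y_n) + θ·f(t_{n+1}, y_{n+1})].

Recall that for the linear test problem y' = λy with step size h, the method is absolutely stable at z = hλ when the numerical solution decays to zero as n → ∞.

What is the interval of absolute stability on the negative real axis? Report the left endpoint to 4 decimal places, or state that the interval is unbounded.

Set f=λy, z=hλ:
  y_{n+1} = y_n + z·[9/25·y_n + 16/25·y_{n+1}] ⇒ (1 − 16/25z)y_{n+1} = (1 + 9/25z)y_n
  R(z) = (1 + 9/25z)/(1 − 16/25z).

Boundary: |R(x)|=1, x<0.
x=-0.94: |R|=0.4131
x=-2: |R|=0.1228
x=-10: |R|=0.3514
x=-100: |R|=0.5385
θ=16/25≥1/2 ⇒ |1+9/25x|<|1−16/25x| ∀x<0 ⇒ unbounded interval.

unbounded; (−∞, 0).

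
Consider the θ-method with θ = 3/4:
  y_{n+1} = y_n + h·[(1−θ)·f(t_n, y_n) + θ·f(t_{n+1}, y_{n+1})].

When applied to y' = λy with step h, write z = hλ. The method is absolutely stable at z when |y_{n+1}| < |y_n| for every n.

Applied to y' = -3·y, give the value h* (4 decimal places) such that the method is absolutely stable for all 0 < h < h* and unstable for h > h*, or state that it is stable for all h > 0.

With y'=λy (z=hλ):
  y_{n+1} = y_n + z·[1/4·y_n + 3/4·y_{n+1}] ⇒ (1 − 3/4z)y_{n+1} = (1 + 1/4z)y_n
  R(z) = (1 + 1/4z)/(1 − 3/4z).

Need |R(x)|<1, x<0.
x=-1.21: |R|=0.3657
x=-2: |R|=0.2000
x=-10: |R|=0.1765
x=-100: |R|=0.3158
θ=3/4≥1/2 ⇒ |1+1/4x|<|1−3/4x| ∀x<0 ⇒ interval (−∞,0).

unbounded; (−∞, 0). Any h>0 works for λ=-3.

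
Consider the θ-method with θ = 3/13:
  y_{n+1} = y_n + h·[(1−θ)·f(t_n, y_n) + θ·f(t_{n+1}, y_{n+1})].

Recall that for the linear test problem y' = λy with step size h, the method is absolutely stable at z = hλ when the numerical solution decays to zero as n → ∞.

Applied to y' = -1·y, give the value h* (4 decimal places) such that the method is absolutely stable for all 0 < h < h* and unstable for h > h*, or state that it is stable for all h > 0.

Test eqn y'=λy, z=hλ:
  y_{n+1} = y_n + z·[10/13·y_n + 3/13·y_{n+1}] ⇒ (1 − 3/13z)y_{n+1} = (1 + 10/13z)y_n
  R(z) = (1 + 10/13z)/(1 − 3/13z).

Boundary: |R(x)|=1, x<0.
x=-0.88: |R|=0.2685
R=−1: 1+10/13x = −1+3/13x ⇒ -7/13x=2 ⇒ x=2/(-7/13)=-3.7143
Confirm numerically:
  x=-3.145: |R|=0.82238 <1
  x=-2.944: |R|=0.75302 <1
  x=-2.386: |R|=0.53874 <1
  x=-4.184: |R|=1.12868 >1
  x=-3.870: |R|=1.04429 >1
So |R|<1 on (-3.7143, 0).

(-3.7143,0); λ=-1 ⇒ h* = (26/7)/1 = 3.7143.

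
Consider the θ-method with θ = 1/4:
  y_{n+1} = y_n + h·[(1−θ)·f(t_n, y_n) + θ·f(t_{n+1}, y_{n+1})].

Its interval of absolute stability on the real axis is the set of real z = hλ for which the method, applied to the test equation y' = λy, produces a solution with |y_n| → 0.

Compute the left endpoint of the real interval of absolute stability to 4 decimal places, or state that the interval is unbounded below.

z* = -4.0000.

Set f=λy, z=hλ:
  y_{n+1} = y_n + z·[3/4·y_n + 1/4·y_{n+1}] ⇒ (1 − 1/4z)y_{n+1} = (1 + 3/4z)y_n
  ⇒ R(z) = (1 + 3/4z)/(1 − 1/4z).

Find x<0 with |R(x)|<1.
x=-0.35: |R|=0.6782
R=−1: 1+3/4x = −1+1/4x ⇒ -1/2x=2 ⇒ x=2/(-1/2)=-4.0000
Confirm numerically:
  x=-3.414: |R|=0.84192 <1
  x=-3.305: |R|=0.80972 <1
  x=-2.628: |R|=0.58600 <1
  x=-4.546: |R|=1.12778 >1
  x=-4.488: |R|=1.11499 >1
  x=-4.378: |R|=1.09024 >1
So |R|<1 on (-4.0000, 0).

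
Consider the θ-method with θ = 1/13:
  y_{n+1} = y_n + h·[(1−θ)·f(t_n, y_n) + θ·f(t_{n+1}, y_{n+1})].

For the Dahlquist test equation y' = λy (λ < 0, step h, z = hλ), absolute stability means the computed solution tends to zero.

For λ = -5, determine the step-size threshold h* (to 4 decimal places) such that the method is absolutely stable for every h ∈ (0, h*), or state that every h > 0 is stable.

(-2.3636,0); λ=-5 ⇒ h* = (26/11)/5 = 0.4727.

With y'=λy (z=hλ):
  y_{n+1} = y_n + z·[12/13·y_n + 1/13·y_{n+1}] ⇒ (1 − 1/13z)y_{n+1} = (1 + 12/13z)y_n
  ⇒ R(z) = (1 + 12/13z)/(1 − 1/13z).

Find x<0 with |R(x)|<1.
x=-0.65: |R|=0.3810
R=−1: 1+12/13x = −1+1/13x ⇒ -11/13x=2 ⇒ x=2/(-11/13)=-2.3636
Confirm numerically:
  x=-2.300: |R|=0.95425 <1
  x=-2.088: |R|=0.79905 <1
  x=-2.024: |R|=0.75133 <1
  x=-2.921: |R|=1.38509 >1
  x=-2.758: |R|=1.27529 >1
So |R|<1 on (-2.3636, 0).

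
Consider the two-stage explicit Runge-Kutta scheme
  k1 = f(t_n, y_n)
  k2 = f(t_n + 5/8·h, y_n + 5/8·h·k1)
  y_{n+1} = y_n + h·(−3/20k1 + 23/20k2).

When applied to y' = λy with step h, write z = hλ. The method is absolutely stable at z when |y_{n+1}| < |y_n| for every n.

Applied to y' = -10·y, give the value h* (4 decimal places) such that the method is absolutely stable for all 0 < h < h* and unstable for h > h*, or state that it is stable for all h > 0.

Test eqn y'=λy, z=hλ:
  k1=λy_n ⇒ h·k1=z·y_n;  k2=λ(1+5/8z)y_n ⇒ h·k2=z(1+5/8z)y_n
  y_{n+1}/y_n = 1 − 3/20z + 23/20z(1+5/8z) = 1 + z + 23/32z²
  ⇒ R(z) = 1 + z + 23/32z².

Solve |R(x)|<1 on ℝ⁻.
x=-0.74: |R|=0.6536
R=1: x+23/32x²=0 ⇒ x=−32/23=-1.3913; min R=1−1/(4·23/32)=0.6522>−1
Confirm numerically:
  x=-0.996: |R|=0.71701 <1
  x=-0.837: |R|=0.66653 <1
  x=-0.783: |R|=0.65766 <1
  x=-1.970: |R|=1.81940 >1
  x=-1.724: |R|=1.41225 >1
Stable set (-1.3913, 0).

(-1.3913,0); λ=-10 ⇒ h* = (32/23)/10 = 0.1391.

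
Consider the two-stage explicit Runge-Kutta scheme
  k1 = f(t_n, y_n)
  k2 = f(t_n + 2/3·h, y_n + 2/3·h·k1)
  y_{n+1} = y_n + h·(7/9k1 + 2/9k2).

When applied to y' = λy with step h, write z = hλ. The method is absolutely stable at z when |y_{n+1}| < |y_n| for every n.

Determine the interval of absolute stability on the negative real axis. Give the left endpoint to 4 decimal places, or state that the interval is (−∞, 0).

(-6.7500, 0).

With y'=λy (z=hλ):
  k1=λy_n ⇒ h·k1=z·y_n;  k2=λ(1+2/3z)y_n ⇒ h·k2=z(1+2/3z)y_n
  y_{n+1}/y_n = 1 + 7/9z + 2/9z(1+2/3z) = 1 + z + 4/27z²
  so R(z) = 1 + z + 4/27z².

Solve |R(x)|<1 on ℝ⁻.
x=-1.34: |R|=0.0740
R=1: x+4/27x²=0 ⇒ x=−27/4=-6.7500; min R=1−1/(4·4/27)=-0.6875>−1
Confirm numerically:
  x=-6.622: |R|=0.87443 <1
  x=-4.454: |R|=0.51502 <1
  x=-4.028: |R|=0.62433 <1
  x=-7.274: |R|=1.56468 >1
  x=-6.871: |R|=1.12317 >1
  x=-6.845: |R|=1.09634 >1
Stable set (-6.7500, 0).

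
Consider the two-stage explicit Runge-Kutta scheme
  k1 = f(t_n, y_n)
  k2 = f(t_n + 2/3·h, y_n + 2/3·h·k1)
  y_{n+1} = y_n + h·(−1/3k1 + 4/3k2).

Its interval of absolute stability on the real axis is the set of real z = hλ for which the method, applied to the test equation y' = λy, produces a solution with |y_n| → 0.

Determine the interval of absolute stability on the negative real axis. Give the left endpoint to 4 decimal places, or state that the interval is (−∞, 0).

With y'=λy (z=hλ):
  k1=λy_n ⇒ h·k1=z·y_n;  k2=λ(1+2/3z)y_n ⇒ h·k2=z(1+2/3z)y_n
  y_{n+1}/y_n = 1 − 1/3z + 4/3z(1+2/3z) = 1 + z + 8/9z²
  ⇒ R(z) = 1 + z + 8/9z².

Solve |R(x)|<1 on ℝ⁻.
x=-1.74: |R|=1.9512
R=1: x+8/9x²=0 ⇒ x=−9/8=-1.1250; min R=1−1/(4·8/9)=0.7188>−1
Confirm numerically:
  x=-0.958: |R|=0.85779 <1
  x=-0.886: |R|=0.81177 <1
  x=-0.764: |R|=0.75484 <1
  x=-1.608: |R|=1.69037 >1
  x=-1.545: |R|=1.57680 >1
Interval (-1.1250, 0).

(-1.1250, 0).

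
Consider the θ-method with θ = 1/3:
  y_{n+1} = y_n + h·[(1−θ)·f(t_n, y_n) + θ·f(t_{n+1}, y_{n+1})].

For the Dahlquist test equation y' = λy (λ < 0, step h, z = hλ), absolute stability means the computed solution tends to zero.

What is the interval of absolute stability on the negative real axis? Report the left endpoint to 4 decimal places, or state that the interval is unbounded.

(-6.0000, 0).

With y'=λy (z=hλ):
  y_{n+1} = y_n + z·[2/3·y_n + 1/3·y_{n+1}] ⇒ (1 − 1/3z)y_{n+1} = (1 + 2/3z)y_n
  Hence R(z) = (1 + 2/3z)/(1 − 1/3z).

Solve |R(x)|<1 on ℝ⁻.
x=-1.43: |R|=0.0316
R=−1: 1+2/3x = −1+1/3x ⇒ -1/3x=2 ⇒ x=2/(-1/3)=-6.0000
Confirm numerically:
  x=-4.705: |R|=0.83193 <1
  x=-4.289: |R|=0.76526 <1
  x=-3.992: |R|=0.71281 <1
  x=-3.719: |R|=0.66051 <1
  x=-6.492: |R|=1.05183 >1
  x=-6.278: |R|=1.02996 >1
  x=-6.075: |R|=1.00826 >1
Interval (-6.0000, 0).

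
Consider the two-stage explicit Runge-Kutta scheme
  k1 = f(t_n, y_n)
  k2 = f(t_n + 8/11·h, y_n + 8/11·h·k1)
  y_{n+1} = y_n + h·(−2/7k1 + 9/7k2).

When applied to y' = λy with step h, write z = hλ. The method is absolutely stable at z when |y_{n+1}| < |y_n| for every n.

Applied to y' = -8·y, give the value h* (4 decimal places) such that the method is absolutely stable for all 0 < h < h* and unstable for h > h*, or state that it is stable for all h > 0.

On y'=λy, z=hλ:
  k1=λy_n ⇒ h·k1=z·y_n;  k2=λ(1+8/11z)y_n ⇒ h·k2=z(1+8/11z)y_n
  y_{n+1}/y_n = 1 − 2/7z + 9/7z(1+8/11z) = 1 + z + 72/77z²
  Hence R(z) = 1 + z + 72/77z².

Find x<0 with |R(x)|<1.
x=-1.22: |R|=1.1718
R=1: x+72/77x²=0 ⇒ x=−77/72=-1.0694; min R=1−1/(4·72/77)=0.7326>−1
Confirm numerically:
  x=-0.886: |R|=0.84802 <1
  x=-0.648: |R|=0.74464 <1
  x=-0.515: |R|=0.73300 <1
  x=-0.440: |R|=0.74103 <1
  x=-1.218: |R|=1.16919 >1
  x=-1.094: |R|=1.02512 >1
Stable set (-1.0694, 0).

(-1.0694,0); λ=-8 ⇒ h* = (77/72)/8 = 0.1337.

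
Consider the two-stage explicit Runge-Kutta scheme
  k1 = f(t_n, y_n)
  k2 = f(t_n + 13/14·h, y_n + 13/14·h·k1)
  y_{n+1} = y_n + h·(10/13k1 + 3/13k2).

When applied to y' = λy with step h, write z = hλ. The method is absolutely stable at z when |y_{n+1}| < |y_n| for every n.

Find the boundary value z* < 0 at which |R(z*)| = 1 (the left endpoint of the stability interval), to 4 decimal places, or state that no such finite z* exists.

z* = -4.6667.

Test eqn y'=λy, z=hλ:
  k1=λy_n ⇒ h·k1=z·y_n;  k2=λ(1+13/14z)y_n ⇒ h·k2=z(1+13/14z)y_n
  y_{n+1}/y_n = 1 + 10/13z + 3/13z(1+13/14z) = 1 + z + 3/14z²
  Hence R(z) = 1 + z + 3/14z².

Boundary: |R(x)|=1, x<0.
x=-1.74: |R|=0.0912
R=1: x+3/14x²=0 ⇒ x=−14/3=-4.6667; min R=1−1/(4·3/14)=-0.1667>−1
Confirm numerically:
  x=-3.776: |R|=0.27932 <1
  x=-3.433: |R|=0.09246 <1
  x=-3.226: |R|=0.00409 <1
  x=-5.148: |R|=1.53098 >1
  x=-5.068: |R|=1.43585 >1
  x=-4.948: |R|=1.29829 >1
Stable set (-4.6667, 0).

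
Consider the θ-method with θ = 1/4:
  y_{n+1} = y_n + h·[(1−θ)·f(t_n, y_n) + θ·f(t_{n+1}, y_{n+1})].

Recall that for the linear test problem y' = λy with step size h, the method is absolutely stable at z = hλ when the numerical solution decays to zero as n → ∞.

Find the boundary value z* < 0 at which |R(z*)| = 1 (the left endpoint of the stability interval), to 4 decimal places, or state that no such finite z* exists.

On y'=λy, z=hλ:
  y_{n+1} = y_n + z·[3/4·y_n + 1/4·y_{n+1}] ⇒ (1 − 1/4z)y_{n+1} = (1 + 3/4z)y_n
  Hence R(z) = (1 + 3/4z)/(1 − 1/4z).

Boundary: |R(x)|=1, x<0.
x=-1.2: |R|=0.0769
R=−1: 1+3/4x = −1+1/4x ⇒ -1/2x=2 ⇒ x=2/(-1/2)=-4.0000
Confirm numerically:
  x=-3.550: |R|=0.88079 <1
  x=-3.085: |R|=0.74171 <1
  x=-2.594: |R|=0.57355 <1
  x=-4.527: |R|=1.12361 >1
  x=-4.356: |R|=1.08521 >1
  x=-4.061: |R|=1.01513 >1
So |R|<1 on (-4.0000, 0).

left endpoint -4.0000.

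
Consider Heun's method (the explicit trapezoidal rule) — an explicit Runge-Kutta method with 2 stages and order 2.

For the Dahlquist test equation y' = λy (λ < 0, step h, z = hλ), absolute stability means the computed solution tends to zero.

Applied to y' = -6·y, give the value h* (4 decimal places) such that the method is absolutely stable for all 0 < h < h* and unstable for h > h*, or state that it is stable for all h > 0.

Set f=λy, z=hλ:
  order 2, 2-stage ⇒ R(z)=1+z+z^2/2
  (e.g. R(-1.47)=0.61045, |R|=0.61045)

Solve |R(x)|<1 on ℝ⁻.
x=-1.47: |R|=0.6104
|R(-2.26)|=1.2938 |R(-1.21)|=0.5221 |R(-0.64)|=0.5648
Bisect:
  x_lo=-2.6592 |R|=1.8765  x_hi=-0.3302 |R|=0.7243
  mid=-1.49473 |R|=0.62238 →hi
  mid=-2.07698 |R|=1.07994 →lo
  mid=-1.78585 |R|=0.80878 →hi
  mid=-1.93142 |R|=0.93377 →hi
  mid=-2.00420 |R|=1.00421 →lo
  mid=-1.96781 |R|=0.96833 →hi
  mid=-1.98600 |R|=0.98610 →hi
  ...
  [-2.00008,-1.99994] ⇒ x*=-2.0000
Stable set (-2.0000, 0).

(-2.0000,0); λ=-6 ⇒ h* = 0.3333.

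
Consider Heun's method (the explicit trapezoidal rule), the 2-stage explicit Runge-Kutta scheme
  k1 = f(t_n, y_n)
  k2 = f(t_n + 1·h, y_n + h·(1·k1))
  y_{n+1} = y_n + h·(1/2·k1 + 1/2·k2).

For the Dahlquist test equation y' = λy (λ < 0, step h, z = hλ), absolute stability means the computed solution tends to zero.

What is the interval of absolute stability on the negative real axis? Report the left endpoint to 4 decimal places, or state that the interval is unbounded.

(-2.0000, 0).

With y'=λy (z=hλ):
  order 2, 2-stage ⇒ R(z)=1+z+z^2/2
  (e.g. R(-1.62)=0.69220, |R|=0.69220)

Solve |R(x)|<1 on ℝ⁻.
x=-1.62: |R|=0.6922
|R(-1.35)|=0.5613 |R(-1.02)|=0.5002 |R(-0.56)|=0.5968
Bisect:
  x_lo=-2.3716 |R|=1.4407  x_hi=-0.1812 |R|=0.8352
  mid=-1.27642 |R|=0.53820 →hi
  mid=-1.82403 |R|=0.83952 →hi
  mid=-2.09784 |R|=1.10263 →lo
  mid=-1.96094 |R|=0.96170 →hi
  mid=-2.02939 |R|=1.02982 →lo
  mid=-1.99516 |R|=0.99518 →hi
  mid=-2.01228 |R|=1.01235 →lo
  mid=-2.00372 |R|=1.00373 →lo
  mid=-1.99944 |R|=0.99944 →hi
  ...
  [-2.00011,-1.99998] ⇒ x*=-2.0000
So |R|<1 on (-2.0000, 0).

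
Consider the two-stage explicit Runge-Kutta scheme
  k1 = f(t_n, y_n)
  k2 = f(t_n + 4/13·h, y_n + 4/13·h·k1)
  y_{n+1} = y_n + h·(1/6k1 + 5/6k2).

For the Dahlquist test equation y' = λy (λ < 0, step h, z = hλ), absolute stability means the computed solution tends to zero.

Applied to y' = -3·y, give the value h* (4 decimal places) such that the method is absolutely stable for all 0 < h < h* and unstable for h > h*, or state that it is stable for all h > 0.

(-3.9000,0); λ=-3 ⇒ h* = (39/10)/3 = 1.3000.

Set f=λy, z=hλ:
  k1=λy_n ⇒ h·k1=z·y_n;  k2=λ(1+4/13z)y_n ⇒ h·k2=z(1+4/13z)y_n
  y_{n+1}/y_n = 1 + 1/6z + 5/6z(1+4/13z) = 1 + z + 10/39z²
  Hence R(z) = 1 + z + 10/39z².

Need |R(x)|<1, x<0.
x=-0.36: |R|=0.6732
R=1: x+10/39x²=0 ⇒ x=−39/10=-3.9000; min R=1−1/(4·10/39)=0.0250>−1
Confirm numerically:
  x=-3.659: |R|=0.77389 <1
  x=-2.917: |R|=0.26477 <1
  x=-1.941: |R|=0.02502 <1
  x=-1.935: |R|=0.02506 <1
  x=-4.393: |R|=1.55532 >1
  x=-4.216: |R|=1.34160 >1
  x=-4.198: |R|=1.32077 >1
Stable set (-3.9000, 0).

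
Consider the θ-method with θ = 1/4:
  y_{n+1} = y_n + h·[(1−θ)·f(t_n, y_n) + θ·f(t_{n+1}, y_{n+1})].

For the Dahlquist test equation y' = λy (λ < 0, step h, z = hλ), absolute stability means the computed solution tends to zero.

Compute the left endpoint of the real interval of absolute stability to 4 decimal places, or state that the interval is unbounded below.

z* = -4.0000.

On y'=λy, z=hλ:
  y_{n+1} = y_n + z·[3/4·y_n + 1/4·y_{n+1}] ⇒ (1 − 1/4z)y_{n+1} = (1 + 3/4z)y_n
  so R(z) = (1 + 3/4z)/(1 − 1/4z).

Need |R(x)|<1, x<0.
x=-1.08: |R|=0.1496
R=−1: 1+3/4x = −1+1/4x ⇒ -1/2x=2 ⇒ x=2/(-1/2)=-4.0000
Confirm numerically:
  x=-3.222: |R|=0.78455 <1
  x=-3.199: |R|=0.77747 <1
  x=-2.832: |R|=0.65808 <1
  x=-4.319: |R|=1.07669 >1
  x=-4.174: |R|=1.04257 >1
So |R|<1 on (-4.0000, 0).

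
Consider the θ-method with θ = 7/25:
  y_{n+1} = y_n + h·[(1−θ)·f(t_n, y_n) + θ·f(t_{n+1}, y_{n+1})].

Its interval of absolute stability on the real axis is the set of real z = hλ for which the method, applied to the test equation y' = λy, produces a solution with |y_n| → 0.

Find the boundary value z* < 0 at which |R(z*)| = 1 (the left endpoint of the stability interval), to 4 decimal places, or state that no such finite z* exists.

z* = -4.5455.

Set f=λy, z=hλ:
  y_{n+1} = y_n + z·[18/25·y_n + 7/25·y_{n+1}] ⇒ (1 − 7/25z)y_{n+1} = (1 + 18/25z)y_n
  Hence R(z) = (1 + 18/25z)/(1 − 7/25z).

Need |R(x)|<1, x<0.
x=-1.12: |R|=0.1474
R=−1: 1+18/25x = −1+7/25x ⇒ -11/25x=2 ⇒ x=2/(-11/25)=-4.5455
Confirm numerically:
  x=-3.643: |R|=0.80343 <1
  x=-3.349: |R|=0.72832 <1
  x=-3.171: |R|=0.67966 <1
  x=-2.146: |R|=0.34051 <1
  x=-4.997: |R|=1.08281 >1
  x=-4.707: |R|=1.03066 >1
Interval (-4.5455, 0).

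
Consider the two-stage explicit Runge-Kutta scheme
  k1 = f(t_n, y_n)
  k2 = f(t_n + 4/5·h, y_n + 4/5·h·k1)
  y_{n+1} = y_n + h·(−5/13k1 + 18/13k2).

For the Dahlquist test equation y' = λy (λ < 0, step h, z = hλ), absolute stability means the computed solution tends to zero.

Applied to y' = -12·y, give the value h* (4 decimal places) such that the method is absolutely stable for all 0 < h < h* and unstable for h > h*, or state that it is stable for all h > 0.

(-0.9028,0); λ=-12 ⇒ h* = (65/72)/12 = 0.0752.

Set f=λy, z=hλ:
  k1=λy_n ⇒ h·k1=z·y_n;  k2=λ(1+4/5z)y_n ⇒ h·k2=z(1+4/5z)y_n
  y_{n+1}/y_n = 1 − 5/13z + 18/13z(1+4/5z) = 1 + z + 72/65z²
  Hence R(z) = 1 + z + 72/65z².

Find x<0 with |R(x)|<1.
x=-1.16: |R|=1.3305
R=1: x+72/65x²=0 ⇒ x=−65/72=-0.9028; min R=1−1/(4·72/65)=0.7743>−1
Confirm numerically:
  x=-0.471: |R|=0.77473 <1
  x=-0.432: |R|=0.77472 <1
  x=-0.374: |R|=0.78094 <1
  x=-1.498: |R|=1.98767 >1
  x=-1.242: |R|=1.46669 >1
  x=-0.972: |R|=1.07453 >1
Stable set (-0.9028, 0).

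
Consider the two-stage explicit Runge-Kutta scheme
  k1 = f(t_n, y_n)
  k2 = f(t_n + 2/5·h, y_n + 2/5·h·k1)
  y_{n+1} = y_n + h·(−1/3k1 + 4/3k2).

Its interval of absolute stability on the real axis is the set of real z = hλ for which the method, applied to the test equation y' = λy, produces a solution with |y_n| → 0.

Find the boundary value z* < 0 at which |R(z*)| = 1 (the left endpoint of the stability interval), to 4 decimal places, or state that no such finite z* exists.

z* = -1.8750.

On y'=λy, z=hλ:
  k1=λy_n ⇒ h·k1=z·y_n;  k2=λ(1+2/5z)y_n ⇒ h·k2=z(1+2/5z)y_n
  y_{n+1}/y_n = 1 − 1/3z + 4/3z(1+2/5z) = 1 + z + 8/15z²
  ⇒ R(z) = 1 + z + 8/15z².

Find x<0 with |R(x)|<1.
x=-1.67: |R|=0.8174
R=1: x+8/15x²=0 ⇒ x=−15/8=-1.8750; min R=1−1/(4·8/15)=0.5312>−1
Confirm numerically:
  x=-1.631: |R|=0.78775 <1
  x=-1.257: |R|=0.58569 <1
  x=-1.053: |R|=0.53836 <1
  x=-0.762: |R|=0.54768 <1
  x=-2.179: |R|=1.35329 >1
  x=-1.899: |R|=1.02431 >1
So |R|<1 on (-1.8750, 0).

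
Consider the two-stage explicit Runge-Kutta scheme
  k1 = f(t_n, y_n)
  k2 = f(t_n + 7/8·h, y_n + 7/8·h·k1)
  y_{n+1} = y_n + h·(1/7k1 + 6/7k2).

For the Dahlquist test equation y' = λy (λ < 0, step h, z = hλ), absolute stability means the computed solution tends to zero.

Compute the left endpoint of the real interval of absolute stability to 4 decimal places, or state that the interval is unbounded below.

On y'=λy, z=hλ:
  k1=λy_n ⇒ h·k1=z·y_n;  k2=λ(1+7/8z)y_n ⇒ h·k2=z(1+7/8z)y_n
  y_{n+1}/y_n = 1 + 1/7z + 6/7z(1+7/8z) = 1 + z + 3/4z²
  ⇒ R(z) = 1 + z + 3/4z².

Need |R(x)|<1, x<0.
x=-0.53: |R|=0.6807
R=1: x+3/4x²=0 ⇒ x=−4/3=-1.3333; min R=1−1/(4·3/4)=0.6667>−1
Confirm numerically:
  x=-1.179: |R|=0.86353 <1
  x=-1.164: |R|=0.85217 <1
  x=-0.807: |R|=0.68144 <1
  x=-1.712: |R|=1.48621 >1
  x=-1.488: |R|=1.17261 >1
  x=-1.443: |R|=1.11869 >1
Interval (-1.3333, 0).

z* = -1.3333.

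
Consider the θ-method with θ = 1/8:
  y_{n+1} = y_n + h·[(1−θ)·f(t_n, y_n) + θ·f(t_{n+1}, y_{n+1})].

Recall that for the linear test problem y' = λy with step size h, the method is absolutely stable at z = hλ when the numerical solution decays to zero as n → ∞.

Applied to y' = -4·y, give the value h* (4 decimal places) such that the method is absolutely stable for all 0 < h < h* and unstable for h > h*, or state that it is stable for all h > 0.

On y'=λy, z=hλ:
  y_{n+1} = y_n + z·[7/8·y_n + 1/8·y_{n+1}] ⇒ (1 − 1/8z)y_{n+1} = (1 + 7/8z)y_n
  ⇒ R(z) = (1 + 7/8z)/(1 − 1/8z).

Boundary: |R(x)|=1, x<0.
x=-0.48: |R|=0.5472
R=−1: 1+7/8x = −1+1/8x ⇒ -3/4x=2 ⇒ x=2/(-3/4)=-2.6667
Confirm numerically:
  x=-2.218: |R|=0.73654 <1
  x=-1.852: |R|=0.50386 <1
  x=-1.821: |R|=0.48335 <1
  x=-3.071: |R|=1.21913 >1
  x=-3.061: |R|=1.21390 >1
  x=-3.031: |R|=1.19817 >1
So |R|<1 on (-2.6667, 0).

(-2.6667,0); λ=-4 ⇒ h* = (8/3)/4 = 0.6667.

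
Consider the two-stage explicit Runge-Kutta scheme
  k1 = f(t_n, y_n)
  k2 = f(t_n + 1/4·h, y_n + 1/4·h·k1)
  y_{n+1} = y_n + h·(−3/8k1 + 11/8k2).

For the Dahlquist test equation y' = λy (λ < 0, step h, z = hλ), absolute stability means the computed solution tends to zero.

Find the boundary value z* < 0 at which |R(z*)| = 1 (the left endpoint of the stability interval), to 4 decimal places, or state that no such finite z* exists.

Set f=λy, z=hλ:
  k1=λy_n ⇒ h·k1=z·y_n;  k2=λ(1+1/4z)y_n ⇒ h·k2=z(1+1/4z)y_n
  y_{n+1}/y_n = 1 − 3/8z + 11/8z(1+1/4z) = 1 + z + 11/32z²
  so R(z) = 1 + z + 11/32z².

Boundary: |R(x)|=1, x<0.
x=-1.06: |R|=0.3262
R=1: x+11/32x²=0 ⇒ x=−32/11=-2.9091; min R=1−1/(4·11/32)=0.2727>−1
Confirm numerically:
  x=-2.518: |R|=0.66149 <1
  x=-2.292: |R|=0.51381 <1
  x=-2.168: |R|=0.44770 <1
  x=-1.970: |R|=0.36406 <1
  x=-3.301: |R|=1.44471 >1
  x=-3.261: |R|=1.39448 >1
  x=-3.244: |R|=1.37347 >1
Interval (-2.9091, 0).

left endpoint -2.9091.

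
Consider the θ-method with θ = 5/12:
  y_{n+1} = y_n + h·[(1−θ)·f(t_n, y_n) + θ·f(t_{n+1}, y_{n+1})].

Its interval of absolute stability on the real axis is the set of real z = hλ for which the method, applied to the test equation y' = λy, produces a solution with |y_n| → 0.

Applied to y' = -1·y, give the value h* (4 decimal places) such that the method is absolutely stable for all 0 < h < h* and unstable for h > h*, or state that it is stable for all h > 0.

(-12.0000,0); λ=-1 ⇒ h* = (12)/1 = 12.0000.

Test eqn y'=λy, z=hλ:
  y_{n+1} = y_n + z·[7/12·y_n + 5/12·y_{n+1}] ⇒ (1 − 5/12z)y_{n+1} = (1 + 7/12z)y_n
  R(z) = (1 + 7/12z)/(1 − 5/12z).

Boundary: |R(x)|=1, x<0.
x=-0.91: |R|=0.3402
R=−1: 1+7/12x = −1+5/12x ⇒ -1/6x=2 ⇒ x=2/(-1/6)=-12.0000
Confirm numerically:
  x=-10.828: |R|=0.96456 <1
  x=-10.578: |R|=0.95617 <1
  x=-6.503: |R|=0.75303 <1
  x=-5.951: |R|=0.71026 <1
  x=-12.346: |R|=1.00939 >1
  x=-12.156: |R|=1.00429 >1
  x=-12.052: |R|=1.00144 >1
So |R|<1 on (-12.0000, 0).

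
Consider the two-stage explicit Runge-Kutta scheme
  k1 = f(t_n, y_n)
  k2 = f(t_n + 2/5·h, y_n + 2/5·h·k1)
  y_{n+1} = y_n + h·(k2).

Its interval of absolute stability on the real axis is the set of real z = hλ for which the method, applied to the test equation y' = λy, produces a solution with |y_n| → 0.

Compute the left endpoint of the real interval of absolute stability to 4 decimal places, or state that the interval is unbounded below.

Set f=λy, z=hλ:
  k1=λy_n ⇒ h·k1=z·y_n;  k2=λ(1+2/5z)y_n ⇒ h·k2=z(1+2/5z)y_n
  y_{n+1}/y_n = 1 + z(1+2/5z) = 1 + z + 2/5z²
  Hence R(z) = 1 + z + 2/5z².

Find x<0 with |R(x)|<1.
x=-0.98: |R|=0.4042
R=1: x+2/5x²=0 ⇒ x=−5/2=-2.5000; min R=1−1/(4·2/5)=0.3750>−1
Confirm numerically:
  x=-2.254: |R|=0.77821 <1
  x=-1.637: |R|=0.43491 <1
  x=-1.226: |R|=0.37523 <1
  x=-2.859: |R|=1.41055 >1
  x=-2.771: |R|=1.30038 >1
Stable set (-2.5000, 0).

z* = -2.5000.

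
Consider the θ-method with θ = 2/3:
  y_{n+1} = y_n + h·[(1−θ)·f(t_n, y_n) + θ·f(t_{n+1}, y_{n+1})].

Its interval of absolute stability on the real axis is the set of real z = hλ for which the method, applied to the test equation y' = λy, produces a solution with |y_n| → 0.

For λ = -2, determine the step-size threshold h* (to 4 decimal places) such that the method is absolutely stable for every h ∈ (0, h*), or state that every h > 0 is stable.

(−∞, 0) — no finite endpoint. Any h>0 works for λ=-2.

Test eqn y'=λy, z=hλ:
  y_{n+1} = y_n + z·[1/3·y_n + 2/3·y_{n+1}] ⇒ (1 − 2/3z)y_{n+1} = (1 + 1/3z)y_n
  ⇒ R(z) = (1 + 1/3z)/(1 − 2/3z).

Solve |R(x)|<1 on ℝ⁻.
x=-0.93: |R|=0.4259
x=-2: |R|=0.1429
x=-10: |R|=0.3043
x=-100: |R|=0.4778
θ=2/3≥1/2 ⇒ |1+1/3x|<|1−2/3x| ∀x<0 ⇒ unbounded interval.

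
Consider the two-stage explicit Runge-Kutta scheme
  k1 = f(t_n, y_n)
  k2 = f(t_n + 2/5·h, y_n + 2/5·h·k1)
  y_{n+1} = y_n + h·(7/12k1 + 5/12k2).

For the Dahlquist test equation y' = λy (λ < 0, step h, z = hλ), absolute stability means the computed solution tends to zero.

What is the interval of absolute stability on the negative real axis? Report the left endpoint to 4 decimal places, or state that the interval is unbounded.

Test eqn y'=λy, z=hλ:
  k1=λy_n ⇒ h·k1=z·y_n;  k2=λ(1+2/5z)y_n ⇒ h·k2=z(1+2/5z)y_n
  y_{n+1}/y_n = 1 + 7/12z + 5/12z(1+2/5z) = 1 + z + 1/6z²
  so R(z) = 1 + z + 1/6z².

Find x<0 with |R(x)|<1.
x=-1.14: |R|=0.0766
R=1: x+1/6x²=0 ⇒ x=−6=-6.0000; min R=1−1/(4·1/6)=-0.5000>−1
Confirm numerically:
  x=-5.237: |R|=0.33403 <1
  x=-3.897: |R|=0.36590 <1
  x=-2.554: |R|=0.46685 <1
  x=-6.437: |R|=1.46883 >1
  x=-6.102: |R|=1.10373 >1
  x=-6.072: |R|=1.07286 >1
Stable set (-6.0000, 0).

z∈(-6.0000,0).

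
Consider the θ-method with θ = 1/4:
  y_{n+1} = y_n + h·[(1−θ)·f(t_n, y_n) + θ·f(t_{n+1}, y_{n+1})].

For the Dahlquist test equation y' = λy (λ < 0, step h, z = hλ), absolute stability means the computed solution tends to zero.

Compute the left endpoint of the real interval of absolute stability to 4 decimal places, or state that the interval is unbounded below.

left endpoint -4.0000.

Set f=λy, z=hλ:
  y_{n+1} = y_n + z·[3/4·y_n + 1/4·y_{n+1}] ⇒ (1 − 1/4z)y_{n+1} = (1 + 3/4z)y_n
  R(z) = (1 + 3/4z)/(1 − 1/4z).

Boundary: |R(x)|=1, x<0.
x=-1.55: |R|=0.1171
R=−1: 1+3/4x = −1+1/4x ⇒ -1/2x=2 ⇒ x=2/(-1/2)=-4.0000
Confirm numerically:
  x=-2.961: |R|=0.70148 <1
  x=-2.408: |R|=0.50312 <1
  x=-1.846: |R|=0.26309 <1
  x=-4.213: |R|=1.05187 >1
  x=-4.151: |R|=1.03705 >1
So |R|<1 on (-4.0000, 0).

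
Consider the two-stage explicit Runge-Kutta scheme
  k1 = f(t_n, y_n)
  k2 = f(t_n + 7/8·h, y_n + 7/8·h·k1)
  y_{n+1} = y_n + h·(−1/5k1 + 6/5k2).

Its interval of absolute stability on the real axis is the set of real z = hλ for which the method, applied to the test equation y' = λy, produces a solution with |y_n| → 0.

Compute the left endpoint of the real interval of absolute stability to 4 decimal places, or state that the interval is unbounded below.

z* = -0.9524.

Set f=λy, z=hλ:
  k1=λy_n ⇒ h·k1=z·y_n;  k2=λ(1+7/8z)y_n ⇒ h·k2=z(1+7/8z)y_n
  y_{n+1}/y_n = 1 − 1/5z + 6/5z(1+7/8z) = 1 + z + 21/20z²
  ⇒ R(z) = 1 + z + 21/20z².

Boundary: |R(x)|=1, x<0.
x=-1.34: |R|=1.5454
R=1: x+21/20x²=0 ⇒ x=−20/21=-0.9524; min R=1−1/(4·21/20)=0.7619>−1
Confirm numerically:
  x=-0.825: |R|=0.88966 <1
  x=-0.550: |R|=0.76763 <1
  x=-0.512: |R|=0.76325 <1
  x=-1.081: |R|=1.14599 >1
  x=-0.995: |R|=1.04453 >1
Interval (-0.9524, 0).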